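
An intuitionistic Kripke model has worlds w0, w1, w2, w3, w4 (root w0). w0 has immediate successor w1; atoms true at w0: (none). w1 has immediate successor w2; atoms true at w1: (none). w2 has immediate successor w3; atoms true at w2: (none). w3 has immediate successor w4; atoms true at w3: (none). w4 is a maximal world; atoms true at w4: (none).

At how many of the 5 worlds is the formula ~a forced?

5

w0: forces it.
w1: forces it.
w2: forces it.
w3: forces it.
w4: forces it.
Worlds forcing the formula: {w0, w1, w2, w3, w4}.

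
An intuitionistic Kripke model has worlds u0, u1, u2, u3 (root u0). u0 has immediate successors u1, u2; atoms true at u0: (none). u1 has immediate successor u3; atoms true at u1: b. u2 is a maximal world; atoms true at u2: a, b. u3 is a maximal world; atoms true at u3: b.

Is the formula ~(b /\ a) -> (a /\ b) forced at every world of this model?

No

Not every world: u0 ||-/- ~(b /\ a) -> (a /\ b).
u0 ||-/- ~(b /\ a) -> (a /\ b): at the accessible world u1, u1 ||- ~(b /\ a) but u1 ||-/- a /\ b.
u1 ||-/- a /\ b since u1 fails a.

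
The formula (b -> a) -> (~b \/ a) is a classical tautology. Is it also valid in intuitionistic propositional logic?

No

This is the material-implication-as-disjunction principle, which is not intuitionistically valid.
A Kripke countermodel: worlds u0, u1; order generated by u0 <= u1; atoms true at each world — u0:{}; u1:{a,b}.
u0 ||-/- (b -> a) -> (~b \/ a): already at u0 itself, u0 ||- b -> a but u0 ||-/- ~b \/ a.
u0 ||-/- ~b \/ a: neither disjunct is forced at u0.
u0 ||-/- ~b since u1 is accessible from u0 and u1 ||- b.
So the root u0 does not force the formula.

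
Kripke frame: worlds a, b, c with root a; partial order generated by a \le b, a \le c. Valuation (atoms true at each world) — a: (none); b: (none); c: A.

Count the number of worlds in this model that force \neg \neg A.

a: does not force it — a \nVdash \neg \neg A since b is accessible from a and b \Vdash \neg A.
b: does not force it.
c: forces it.
Worlds forcing the formula: {c}.

1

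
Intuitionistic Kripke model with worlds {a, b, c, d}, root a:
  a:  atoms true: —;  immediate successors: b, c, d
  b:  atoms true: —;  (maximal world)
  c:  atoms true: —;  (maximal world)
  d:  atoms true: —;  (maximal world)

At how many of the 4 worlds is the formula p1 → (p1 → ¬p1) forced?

4

a: forces it.
b: forces it.
c: forces it.
d: forces it.
Worlds forcing the formula: {a, b, c, d}.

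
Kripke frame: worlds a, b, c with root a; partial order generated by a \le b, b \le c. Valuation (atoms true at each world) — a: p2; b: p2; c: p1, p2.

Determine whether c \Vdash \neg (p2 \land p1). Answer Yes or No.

No

c \nVdash \neg (p2 \land p1) since c is accessible from c and c \Vdash p2 \land p1.
c \Vdash p2 \land p1 since c forces both conjuncts.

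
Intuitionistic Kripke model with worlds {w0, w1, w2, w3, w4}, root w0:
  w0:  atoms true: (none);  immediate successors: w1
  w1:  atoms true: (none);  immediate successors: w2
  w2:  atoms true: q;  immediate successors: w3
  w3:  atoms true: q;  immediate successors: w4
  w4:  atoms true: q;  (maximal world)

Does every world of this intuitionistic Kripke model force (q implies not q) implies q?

Yes

w0 forces (q implies not q) implies q vacuously: no world accessible from w0 forces the antecedent q implies not q.
Since the root w0 forces (q implies not q) implies q and forcing is persistent (monotone upward), every world forces it.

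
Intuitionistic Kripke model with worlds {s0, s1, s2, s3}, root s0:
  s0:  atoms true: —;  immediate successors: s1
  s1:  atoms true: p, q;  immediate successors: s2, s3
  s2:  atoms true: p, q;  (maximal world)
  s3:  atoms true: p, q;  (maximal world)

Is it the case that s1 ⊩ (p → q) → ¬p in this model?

No

s1 ⊮ (p → q) → ¬p: already at s1 itself, s1 ⊩ p → q but s1 ⊮ ¬p.
s1 ⊮ ¬p since s1 is accessible from s1 and s1 ⊩ p.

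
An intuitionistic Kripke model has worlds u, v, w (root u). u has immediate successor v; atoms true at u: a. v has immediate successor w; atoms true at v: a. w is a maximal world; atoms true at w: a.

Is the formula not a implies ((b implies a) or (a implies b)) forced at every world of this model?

u forces not a implies ((b implies a) or (a implies b)) vacuously: no world accessible from u forces the antecedent not a.
Since the root u forces not a implies ((b implies a) or (a implies b)) and forcing is persistent (monotone upward), every world forces it.

Yes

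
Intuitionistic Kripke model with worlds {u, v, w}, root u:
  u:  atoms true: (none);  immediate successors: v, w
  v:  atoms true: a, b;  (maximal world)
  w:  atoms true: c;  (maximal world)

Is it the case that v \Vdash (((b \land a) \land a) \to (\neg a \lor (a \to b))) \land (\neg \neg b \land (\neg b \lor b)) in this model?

v \Vdash (((b \land a) \land a) \to (\neg a \lor (a \to b))) \land (\neg \neg b \land (\neg b \lor b)) since v forces both conjuncts.

Yes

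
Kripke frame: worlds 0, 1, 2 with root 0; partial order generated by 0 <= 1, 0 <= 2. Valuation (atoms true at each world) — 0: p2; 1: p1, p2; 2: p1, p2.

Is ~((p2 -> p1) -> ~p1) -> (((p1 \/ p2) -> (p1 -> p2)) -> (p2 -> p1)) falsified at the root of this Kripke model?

Yes

0 ||-/- ~((p2 -> p1) -> ~p1) -> (((p1 \/ p2) -> (p1 -> p2)) -> (p2 -> p1)): already at 0 itself, 0 ||- ~((p2 -> p1) -> ~p1) but 0 ||-/- ((p1 \/ p2) -> (p1 -> p2)) -> (p2 -> p1).
0 ||-/- ((p1 \/ p2) -> (p1 -> p2)) -> (p2 -> p1): already at 0 itself, 0 ||- (p1 \/ p2) -> (p1 -> p2) but 0 ||-/- p2 -> p1.
0 ||-/- p2 -> p1: already at 0 itself, 0 ||- p2 but 0 ||-/- p1.
0 lacks atom p1, so 0 ||-/- p1.
So the root 0 does not force ~((p2 -> p1) -> ~p1) -> (((p1 \/ p2) -> (p1 -> p2)) -> (p2 -> p1)); the model is a countermodel.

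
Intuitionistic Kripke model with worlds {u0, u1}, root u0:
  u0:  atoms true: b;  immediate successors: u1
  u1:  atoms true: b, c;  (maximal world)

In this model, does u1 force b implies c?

Yes

u1 forces b implies c: every world accessible from u1 that forces b (namely u1) also forces c.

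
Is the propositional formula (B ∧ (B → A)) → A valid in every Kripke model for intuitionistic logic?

This is modus ponens in implicational form, which is intuitionistically derivable.
If a world forces B and B → A, then applying the implication at that world (which is accessible from itself) gives A.

Yes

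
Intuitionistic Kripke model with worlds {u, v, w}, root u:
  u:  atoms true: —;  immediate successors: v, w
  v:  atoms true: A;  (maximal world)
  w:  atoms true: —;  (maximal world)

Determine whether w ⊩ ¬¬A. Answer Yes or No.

w ⊮ ¬¬A since w is accessible from w and w ⊩ ¬A.
w ⊩ ¬A: no world accessible from w forces A.

No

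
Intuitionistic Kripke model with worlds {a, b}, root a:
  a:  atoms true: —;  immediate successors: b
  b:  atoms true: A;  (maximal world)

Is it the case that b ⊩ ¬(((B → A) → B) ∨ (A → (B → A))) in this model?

b ⊮ ¬(((B → A) → B) ∨ (A → (B → A))) since b is accessible from b and b ⊩ ((B → A) → B) ∨ (A → (B → A)).
b ⊩ ((B → A) → B) ∨ (A → (B → A)) via the disjunct A → (B → A).

No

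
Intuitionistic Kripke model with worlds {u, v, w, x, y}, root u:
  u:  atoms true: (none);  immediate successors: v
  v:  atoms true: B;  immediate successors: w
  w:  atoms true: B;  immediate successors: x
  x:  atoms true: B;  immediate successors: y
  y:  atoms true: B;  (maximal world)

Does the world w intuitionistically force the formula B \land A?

No

w \nVdash B \land A since w fails A.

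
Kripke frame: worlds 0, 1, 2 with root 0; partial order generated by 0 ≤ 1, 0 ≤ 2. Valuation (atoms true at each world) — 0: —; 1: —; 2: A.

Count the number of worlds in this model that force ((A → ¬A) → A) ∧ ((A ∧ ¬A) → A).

1

0: does not force it — 0 ⊮ ((A → ¬A) → A) ∧ ((A ∧ ¬A) → A) since 0 fails (A → ¬A) → A.
1: does not force it — 1 ⊮ ((A → ¬A) → A) ∧ ((A ∧ ¬A) → A) since 1 fails (A → ¬A) → A.
2: forces it.
Worlds forcing the formula: {2}.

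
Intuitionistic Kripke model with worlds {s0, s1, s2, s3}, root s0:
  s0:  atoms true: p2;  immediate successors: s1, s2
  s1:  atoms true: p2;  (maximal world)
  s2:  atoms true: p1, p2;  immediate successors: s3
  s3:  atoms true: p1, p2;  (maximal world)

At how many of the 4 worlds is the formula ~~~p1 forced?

s0: does not force it — s0 ||-/- ~~~p1 since s2 is accessible from s0 and s2 ||- ~~p1.
s1: forces it.
s2: does not force it.
s3: does not force it.
Worlds forcing the formula: {s1}.

1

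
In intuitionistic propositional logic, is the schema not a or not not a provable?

This is the weak law of excluded middle, which is not intuitionistically valid.
A Kripke countermodel: worlds u, v, w; order generated by u <= v, u <= w; atoms true at each world — u:{}; v:{a}; w:{}.
u does not force not a or not not a: neither disjunct is forced at u.
u does not force not a since v is accessible from u and v forces a.
So the root u does not force the formula.

No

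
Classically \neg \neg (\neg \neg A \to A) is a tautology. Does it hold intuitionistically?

Yes

This is the double negation of double-negation elimination, which is intuitionistically derivable.
By Glivenko's theorem the double negation of any classical propositional tautology is intuitionistically provable; \neg \neg A \to A is classically a tautology.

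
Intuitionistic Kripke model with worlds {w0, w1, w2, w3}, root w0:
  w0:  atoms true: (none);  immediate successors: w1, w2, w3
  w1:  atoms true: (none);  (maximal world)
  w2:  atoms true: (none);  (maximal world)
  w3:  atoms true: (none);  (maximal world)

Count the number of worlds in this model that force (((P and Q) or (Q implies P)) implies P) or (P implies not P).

w0: forces it.
w1: forces it.
w2: forces it.
w3: forces it.
Worlds forcing the formula: {w0, w1, w2, w3}.

4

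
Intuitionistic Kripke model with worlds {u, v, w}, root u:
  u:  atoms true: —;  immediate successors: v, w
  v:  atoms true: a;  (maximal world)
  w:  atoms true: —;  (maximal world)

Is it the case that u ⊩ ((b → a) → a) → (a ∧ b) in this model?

No

u ⊮ ((b → a) → a) → (a ∧ b): at the accessible world v, v ⊩ (b → a) → a but v ⊮ a ∧ b.
v ⊮ a ∧ b since v fails b.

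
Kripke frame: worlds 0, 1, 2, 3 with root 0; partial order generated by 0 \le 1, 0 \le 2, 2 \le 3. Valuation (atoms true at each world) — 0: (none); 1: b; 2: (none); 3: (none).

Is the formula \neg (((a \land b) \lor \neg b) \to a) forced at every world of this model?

No

Not every world: 0 \nVdash \neg (((a \land b) \lor \neg b) \to a).
0 \nVdash \neg (((a \land b) \lor \neg b) \to a) since 1 is accessible from 0 and 1 \Vdash ((a \land b) \lor \neg b) \to a.
1 \Vdash ((a \land b) \lor \neg b) \to a vacuously: no world accessible from 1 forces the antecedent (a \land b) \lor \neg b.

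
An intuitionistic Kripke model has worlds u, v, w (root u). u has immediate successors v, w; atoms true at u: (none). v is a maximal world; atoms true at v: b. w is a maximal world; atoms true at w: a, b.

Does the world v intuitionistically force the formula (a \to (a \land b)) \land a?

No

v \nVdash (a \to (a \land b)) \land a since v fails a.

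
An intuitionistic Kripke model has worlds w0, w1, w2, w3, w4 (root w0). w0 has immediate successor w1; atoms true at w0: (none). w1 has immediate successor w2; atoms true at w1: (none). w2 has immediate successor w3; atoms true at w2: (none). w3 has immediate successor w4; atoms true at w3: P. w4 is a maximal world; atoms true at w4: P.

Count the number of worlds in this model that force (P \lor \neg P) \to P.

w0: forces it.
w1: forces it.
w2: forces it.
w3: forces it.
w4: forces it.
Worlds forcing the formula: {w0, w1, w2, w3, w4}.

5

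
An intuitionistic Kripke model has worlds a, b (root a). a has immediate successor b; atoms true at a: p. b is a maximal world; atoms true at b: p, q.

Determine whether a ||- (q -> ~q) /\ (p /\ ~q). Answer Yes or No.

No

a ||-/- (q -> ~q) /\ (p /\ ~q) since a fails q -> ~q.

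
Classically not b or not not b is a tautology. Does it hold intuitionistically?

This is the weak law of excluded middle, which is not intuitionistically valid.
A Kripke countermodel: worlds u0, u1, u2; order generated by u0 <= u1, u0 <= u2; atoms true at each world — u0:{}; u1:{b}; u2:{}.
u0 does not force not b or not not b: neither disjunct is forced at u0.
u0 does not force not b since u1 is accessible from u0 and u1 forces b.
So the root u0 does not force the formula.

No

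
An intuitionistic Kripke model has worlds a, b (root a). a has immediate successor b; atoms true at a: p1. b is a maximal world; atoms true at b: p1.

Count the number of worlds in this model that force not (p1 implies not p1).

a: forces it.
b: forces it.
Worlds forcing the formula: {a, b}.

2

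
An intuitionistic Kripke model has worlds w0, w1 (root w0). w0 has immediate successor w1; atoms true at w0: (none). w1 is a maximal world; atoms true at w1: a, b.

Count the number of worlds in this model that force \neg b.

0

w0: does not force it — w0 \nVdash \neg b since w1 is accessible from w0 and w1 \Vdash b.
w1: does not force it — w1 \nVdash \neg b since w1 is accessible from w1 and w1 \Vdash b.
Worlds forcing the formula: { }.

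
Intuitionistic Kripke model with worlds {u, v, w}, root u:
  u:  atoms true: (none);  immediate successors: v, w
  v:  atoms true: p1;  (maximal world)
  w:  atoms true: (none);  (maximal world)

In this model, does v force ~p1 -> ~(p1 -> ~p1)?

v ||- ~p1 -> ~(p1 -> ~p1) vacuously: no world accessible from v forces the antecedent ~p1.

Yes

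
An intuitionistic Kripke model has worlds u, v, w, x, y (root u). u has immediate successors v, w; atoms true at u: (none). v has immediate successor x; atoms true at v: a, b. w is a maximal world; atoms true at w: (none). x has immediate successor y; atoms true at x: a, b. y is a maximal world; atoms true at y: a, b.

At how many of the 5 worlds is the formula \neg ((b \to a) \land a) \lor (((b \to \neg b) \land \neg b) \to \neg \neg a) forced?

4

u: does not force it — u \nVdash \neg ((b \to a) \land a) \lor (((b \to \neg b) \land \neg b) \to \neg \neg a): neither disjunct is forced at u.
v: forces it.
w: forces it.
x: forces it.
y: forces it.
Worlds forcing the formula: {v, w, x, y}.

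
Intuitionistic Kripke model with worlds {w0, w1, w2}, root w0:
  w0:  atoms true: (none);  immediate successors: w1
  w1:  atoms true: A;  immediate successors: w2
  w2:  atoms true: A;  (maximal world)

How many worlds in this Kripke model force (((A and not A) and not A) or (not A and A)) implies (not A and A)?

w0: forces it.
w1: forces it.
w2: forces it.
Worlds forcing the formula: {w0, w1, w2}.

3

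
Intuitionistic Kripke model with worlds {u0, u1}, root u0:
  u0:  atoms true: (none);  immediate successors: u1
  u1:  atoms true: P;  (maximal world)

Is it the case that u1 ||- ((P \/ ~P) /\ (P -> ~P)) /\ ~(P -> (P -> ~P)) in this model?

No

u1 ||-/- ((P \/ ~P) /\ (P -> ~P)) /\ ~(P -> (P -> ~P)) since u1 fails (P \/ ~P) /\ (P -> ~P).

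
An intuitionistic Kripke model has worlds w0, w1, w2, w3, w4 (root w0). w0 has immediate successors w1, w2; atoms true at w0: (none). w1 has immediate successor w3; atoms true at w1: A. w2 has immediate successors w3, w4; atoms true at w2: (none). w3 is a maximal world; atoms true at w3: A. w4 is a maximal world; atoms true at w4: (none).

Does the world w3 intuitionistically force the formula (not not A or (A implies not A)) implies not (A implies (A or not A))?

No

w3 does not force (not not A or (A implies not A)) implies not (A implies (A or not A)): already at w3 itself, w3 forces not not A or (A implies not A) but w3 does not force not (A implies (A or not A)).
w3 does not force not (A implies (A or not A)) since w3 is accessible from w3 and w3 forces A implies (A or not A).
w3 forces A implies (A or not A): every world accessible from w3 that forces A (namely w3) also forces A or not A.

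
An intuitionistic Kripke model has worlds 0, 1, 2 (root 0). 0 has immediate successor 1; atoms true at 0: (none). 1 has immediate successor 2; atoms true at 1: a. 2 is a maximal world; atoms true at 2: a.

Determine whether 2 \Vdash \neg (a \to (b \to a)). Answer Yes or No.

2 \nVdash \neg (a \to (b \to a)) since 2 is accessible from 2 and 2 \Vdash a \to (b \to a).
2 \Vdash a \to (b \to a): every world accessible from 2 that forces a (namely 2) also forces b \to a.

No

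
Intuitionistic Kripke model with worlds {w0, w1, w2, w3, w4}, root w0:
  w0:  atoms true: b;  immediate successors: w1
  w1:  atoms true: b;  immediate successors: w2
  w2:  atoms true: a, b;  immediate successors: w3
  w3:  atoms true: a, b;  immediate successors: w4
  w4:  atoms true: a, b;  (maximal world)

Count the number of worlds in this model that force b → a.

3

w0: does not force it — w0 ⊮ b → a: already at w0 itself, w0 ⊩ b but w0 ⊮ a.
w1: does not force it.
w2: forces it.
w3: forces it.
w4: forces it.
Worlds forcing the formula: {w2, w3, w4}.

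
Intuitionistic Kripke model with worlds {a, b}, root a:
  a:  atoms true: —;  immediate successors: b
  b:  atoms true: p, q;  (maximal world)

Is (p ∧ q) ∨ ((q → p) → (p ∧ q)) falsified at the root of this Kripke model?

a ⊮ (p ∧ q) ∨ ((q → p) → (p ∧ q)): neither disjunct is forced at a.
a ⊮ p ∧ q since a fails p.
So the root a does not force (p ∧ q) ∨ ((q → p) → (p ∧ q)); the model is a countermodel.

Yes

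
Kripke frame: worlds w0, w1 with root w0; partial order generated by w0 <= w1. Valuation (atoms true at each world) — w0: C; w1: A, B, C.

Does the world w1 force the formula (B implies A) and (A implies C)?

w1 forces (B implies A) and (A implies C) since w1 forces both conjuncts.

Yes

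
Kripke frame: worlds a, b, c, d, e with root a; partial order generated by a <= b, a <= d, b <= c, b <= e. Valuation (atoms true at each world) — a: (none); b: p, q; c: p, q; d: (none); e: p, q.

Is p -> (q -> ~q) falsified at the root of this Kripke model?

Yes

a ||-/- p -> (q -> ~q): at the accessible world b, b ||- p but b ||-/- q -> ~q.
b ||-/- q -> ~q: already at b itself, b ||- q but b ||-/- ~q.
b ||-/- ~q since b is accessible from b and b ||- q.
So the root a does not force p -> (q -> ~q); the model is a countermodel.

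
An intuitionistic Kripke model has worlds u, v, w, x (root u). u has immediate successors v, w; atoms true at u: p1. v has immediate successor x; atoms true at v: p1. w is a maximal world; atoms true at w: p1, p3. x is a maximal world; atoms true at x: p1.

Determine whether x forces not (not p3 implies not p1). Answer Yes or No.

x forces not (not p3 implies not p1): no world accessible from x forces not p3 implies not p1.

Yes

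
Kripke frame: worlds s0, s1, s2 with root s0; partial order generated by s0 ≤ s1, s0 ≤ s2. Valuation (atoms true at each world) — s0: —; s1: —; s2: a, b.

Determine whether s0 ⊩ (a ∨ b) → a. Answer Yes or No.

s0 ⊩ (a ∨ b) → a: every world accessible from s0 that forces a ∨ b (namely s2) also forces a.

Yes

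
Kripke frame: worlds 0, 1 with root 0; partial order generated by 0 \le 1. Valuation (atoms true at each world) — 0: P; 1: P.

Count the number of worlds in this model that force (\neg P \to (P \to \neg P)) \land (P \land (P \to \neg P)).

0

0: does not force it — 0 \nVdash (\neg P \to (P \to \neg P)) \land (P \land (P \to \neg P)) since 0 fails P \land (P \to \neg P).
1: does not force it — 1 \nVdash (\neg P \to (P \to \neg P)) \land (P \land (P \to \neg P)) since 1 fails P \land (P \to \neg P).
Worlds forcing the formula: { }.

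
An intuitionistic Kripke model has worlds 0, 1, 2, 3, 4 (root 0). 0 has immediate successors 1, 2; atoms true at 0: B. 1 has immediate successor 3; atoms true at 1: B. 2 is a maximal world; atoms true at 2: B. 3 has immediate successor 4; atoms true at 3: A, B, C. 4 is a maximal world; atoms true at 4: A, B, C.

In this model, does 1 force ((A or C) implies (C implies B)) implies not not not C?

No

1 does not force ((A or C) implies (C implies B)) implies not not not C: already at 1 itself, 1 forces (A or C) implies (C implies B) but 1 does not force not not not C.
1 does not force not not not C since 1 is accessible from 1 and 1 forces not not C.
1 forces not not C: no world accessible from 1 forces not C.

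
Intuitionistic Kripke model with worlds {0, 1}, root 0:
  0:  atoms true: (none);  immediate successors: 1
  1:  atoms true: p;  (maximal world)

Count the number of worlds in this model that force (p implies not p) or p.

1

0: does not force it — 0 does not force (p implies not p) or p: neither disjunct is forced at 0.
1: forces it.
Worlds forcing the formula: {1}.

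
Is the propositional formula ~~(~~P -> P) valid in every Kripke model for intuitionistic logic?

Yes

This is the double negation of double-negation elimination, which is intuitionistically derivable.
By Glivenko's theorem the double negation of any classical propositional tautology is intuitionistically provable; ~~P -> P is classically a tautology.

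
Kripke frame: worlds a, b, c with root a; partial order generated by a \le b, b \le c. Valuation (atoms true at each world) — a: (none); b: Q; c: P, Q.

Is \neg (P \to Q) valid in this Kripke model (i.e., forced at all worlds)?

Not every world: a \nVdash \neg (P \to Q).
a \nVdash \neg (P \to Q) since a is accessible from a and a \Vdash P \to Q.
a \Vdash P \to Q: every world accessible from a that forces P (namely c) also forces Q.

No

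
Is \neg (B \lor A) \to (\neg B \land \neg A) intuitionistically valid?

Yes

This is a constructively valid De Morgan direction (negated disjunction to conjunction of negations), which is intuitionistically derivable.
From \neg (B \lor A): if B held then B \lor A would, contradiction — so \neg B; similarly \neg A.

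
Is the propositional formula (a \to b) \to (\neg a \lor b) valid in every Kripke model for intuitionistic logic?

No

This is the material-implication-as-disjunction principle, which is not intuitionistically valid.
A Kripke countermodel: worlds u0, u1; order generated by u0 \le u1; atoms true at each world — u0:{}; u1:{a,b}.
u0 \nVdash (a \to b) \to (\neg a \lor b): already at u0 itself, u0 \Vdash a \to b but u0 \nVdash \neg a \lor b.
u0 \nVdash \neg a \lor b: neither disjunct is forced at u0.
u0 \nVdash \neg a since u1 is accessible from u0 and u1 \Vdash a.
So the root u0 does not force the formula.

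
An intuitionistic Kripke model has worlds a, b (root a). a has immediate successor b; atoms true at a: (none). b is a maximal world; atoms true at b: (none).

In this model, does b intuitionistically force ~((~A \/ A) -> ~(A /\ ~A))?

b ||-/- ~((~A \/ A) -> ~(A /\ ~A)) since b is accessible from b and b ||- (~A \/ A) -> ~(A /\ ~A).
b ||- (~A \/ A) -> ~(A /\ ~A): every world accessible from b that forces ~A \/ A (namely b) also forces ~(A /\ ~A).

No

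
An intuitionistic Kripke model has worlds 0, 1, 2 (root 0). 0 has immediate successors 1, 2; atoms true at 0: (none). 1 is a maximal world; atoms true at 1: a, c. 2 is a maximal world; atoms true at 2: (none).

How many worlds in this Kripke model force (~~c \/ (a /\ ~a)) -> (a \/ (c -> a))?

3

0: forces it.
1: forces it.
2: forces it.
Worlds forcing the formula: {0, 1, 2}.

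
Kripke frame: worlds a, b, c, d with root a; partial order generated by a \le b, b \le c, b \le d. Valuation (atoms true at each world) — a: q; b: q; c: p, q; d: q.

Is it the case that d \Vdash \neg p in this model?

d \Vdash \neg p: no world accessible from d forces p.

Yes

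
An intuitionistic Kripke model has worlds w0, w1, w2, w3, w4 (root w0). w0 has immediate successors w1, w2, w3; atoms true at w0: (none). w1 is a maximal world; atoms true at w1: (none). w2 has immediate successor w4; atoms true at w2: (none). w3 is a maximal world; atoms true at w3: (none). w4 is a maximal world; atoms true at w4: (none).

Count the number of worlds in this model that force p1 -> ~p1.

w0: forces it.
w1: forces it.
w2: forces it.
w3: forces it.
w4: forces it.
Worlds forcing the formula: {w0, w1, w2, w3, w4}.

5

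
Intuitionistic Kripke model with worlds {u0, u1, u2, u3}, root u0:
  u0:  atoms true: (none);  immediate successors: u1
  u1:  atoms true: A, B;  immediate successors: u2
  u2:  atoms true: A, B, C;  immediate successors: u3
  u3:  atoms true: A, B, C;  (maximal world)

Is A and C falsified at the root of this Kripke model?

Yes

u0 does not force A and C since u0 fails A.
So the root u0 does not force A and C; the model is a countermodel.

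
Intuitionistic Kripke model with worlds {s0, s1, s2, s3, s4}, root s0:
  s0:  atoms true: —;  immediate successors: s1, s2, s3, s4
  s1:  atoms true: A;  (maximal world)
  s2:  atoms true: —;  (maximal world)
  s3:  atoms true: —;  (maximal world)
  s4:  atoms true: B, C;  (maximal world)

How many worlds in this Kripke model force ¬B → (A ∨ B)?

2

s0: does not force it — s0 ⊮ ¬B → (A ∨ B): at the accessible world s2, s2 ⊩ ¬B but s2 ⊮ A ∨ B.
s1: forces it.
s2: does not force it — s2 ⊮ ¬B → (A ∨ B): already at s2 itself, s2 ⊩ ¬B but s2 ⊮ A ∨ B.
s3: does not force it — s3 ⊮ ¬B → (A ∨ B): already at s3 itself, s3 ⊩ ¬B but s3 ⊮ A ∨ B.
s4: forces it.
Worlds forcing the formula: {s1, s4}.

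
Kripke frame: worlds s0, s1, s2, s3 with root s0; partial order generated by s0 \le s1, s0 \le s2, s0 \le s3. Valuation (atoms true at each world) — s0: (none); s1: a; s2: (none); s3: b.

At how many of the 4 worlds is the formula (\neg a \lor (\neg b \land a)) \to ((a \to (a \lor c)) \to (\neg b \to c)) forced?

1

s0: does not force it — s0 \nVdash (\neg a \lor (\neg b \land a)) \to ((a \to (a \lor c)) \to (\neg b \to c)): at the accessible world s1, s1 \Vdash \neg a \lor (\neg b \land a) but s1 \nVdash (a \to (a \lor c)) \to (\neg b \to c).
s1: does not force it.
s2: does not force it.
s3: forces it.
Worlds forcing the formula: {s3}.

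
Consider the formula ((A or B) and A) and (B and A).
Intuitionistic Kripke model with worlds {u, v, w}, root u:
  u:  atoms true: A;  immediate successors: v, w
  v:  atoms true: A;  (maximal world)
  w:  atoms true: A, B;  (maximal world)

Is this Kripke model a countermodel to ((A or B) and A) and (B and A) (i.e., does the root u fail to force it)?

u does not force ((A or B) and A) and (B and A) since u fails B and A.
So the root u does not force ((A or B) and A) and (B and A); the model is a countermodel.

Yes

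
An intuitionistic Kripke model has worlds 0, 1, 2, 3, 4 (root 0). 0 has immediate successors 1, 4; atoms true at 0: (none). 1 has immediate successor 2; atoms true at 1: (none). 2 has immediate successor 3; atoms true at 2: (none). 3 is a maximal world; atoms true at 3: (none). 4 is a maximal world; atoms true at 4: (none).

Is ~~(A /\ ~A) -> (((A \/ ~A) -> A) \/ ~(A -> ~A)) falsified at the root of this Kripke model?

0 ||- ~~(A /\ ~A) -> (((A \/ ~A) -> A) \/ ~(A -> ~A)) vacuously: no world accessible from 0 forces the antecedent ~~(A /\ ~A).
So the root 0 forces ~~(A /\ ~A) -> (((A \/ ~A) -> A) \/ ~(A -> ~A)); the model is not a countermodel.

No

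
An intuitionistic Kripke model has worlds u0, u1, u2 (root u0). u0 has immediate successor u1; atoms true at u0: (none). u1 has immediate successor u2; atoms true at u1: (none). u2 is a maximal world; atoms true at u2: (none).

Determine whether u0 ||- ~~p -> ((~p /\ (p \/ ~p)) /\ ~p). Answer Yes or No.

Yes

u0 ||- ~~p -> ((~p /\ (p \/ ~p)) /\ ~p) vacuously: no world accessible from u0 forces the antecedent ~~p.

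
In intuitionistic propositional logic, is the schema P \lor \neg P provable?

This is the law of excluded middle, which is not intuitionistically valid.
A Kripke countermodel: worlds 0, 1; order generated by 0 \le 1; atoms true at each world — 0:{}; 1:{P}.
0 \nVdash P \lor \neg P: neither disjunct is forced at 0.
0 lacks atom P, so 0 \nVdash P.
So the root 0 does not force the formula.

No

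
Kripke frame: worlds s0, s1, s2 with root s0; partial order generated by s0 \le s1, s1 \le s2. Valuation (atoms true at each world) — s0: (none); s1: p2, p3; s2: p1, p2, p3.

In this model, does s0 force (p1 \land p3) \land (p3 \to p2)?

No

s0 \nVdash (p1 \land p3) \land (p3 \to p2) since s0 fails p1 \land p3.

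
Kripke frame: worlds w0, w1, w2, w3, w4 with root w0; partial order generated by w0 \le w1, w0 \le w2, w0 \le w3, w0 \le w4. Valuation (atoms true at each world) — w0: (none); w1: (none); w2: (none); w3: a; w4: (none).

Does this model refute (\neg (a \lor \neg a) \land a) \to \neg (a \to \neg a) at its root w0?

No

w0 \Vdash (\neg (a \lor \neg a) \land a) \to \neg (a \to \neg a) vacuously: no world accessible from w0 forces the antecedent \neg (a \lor \neg a) \land a.
So the root w0 forces (\neg (a \lor \neg a) \land a) \to \neg (a \to \neg a); the model is not a countermodel.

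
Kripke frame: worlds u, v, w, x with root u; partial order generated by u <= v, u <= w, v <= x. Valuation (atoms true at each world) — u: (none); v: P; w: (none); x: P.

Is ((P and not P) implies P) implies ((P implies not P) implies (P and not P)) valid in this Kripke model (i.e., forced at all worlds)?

No

Not every world: u does not force ((P and not P) implies P) implies ((P implies not P) implies (P and not P)).
u does not force ((P and not P) implies P) implies ((P implies not P) implies (P and not P)): already at u itself, u forces (P and not P) implies P but u does not force (P implies not P) implies (P and not P).
u does not force (P implies not P) implies (P and not P): at the accessible world w, w forces P implies not P but w does not force P and not P.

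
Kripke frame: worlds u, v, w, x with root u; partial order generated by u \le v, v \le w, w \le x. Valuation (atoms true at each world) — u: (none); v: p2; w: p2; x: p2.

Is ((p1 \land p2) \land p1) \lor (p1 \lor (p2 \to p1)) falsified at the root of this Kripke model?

u \nVdash ((p1 \land p2) \land p1) \lor (p1 \lor (p2 \to p1)): neither disjunct is forced at u.
u \nVdash (p1 \land p2) \land p1 since u fails p1 \land p2.
So the root u does not force ((p1 \land p2) \land p1) \lor (p1 \lor (p2 \to p1)); the model is a countermodel.

Yes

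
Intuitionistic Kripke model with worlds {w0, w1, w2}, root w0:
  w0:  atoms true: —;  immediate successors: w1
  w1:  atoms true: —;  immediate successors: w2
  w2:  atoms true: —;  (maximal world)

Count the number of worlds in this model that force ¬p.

w0: forces it.
w1: forces it.
w2: forces it.
Worlds forcing the formula: {w0, w1, w2}.

3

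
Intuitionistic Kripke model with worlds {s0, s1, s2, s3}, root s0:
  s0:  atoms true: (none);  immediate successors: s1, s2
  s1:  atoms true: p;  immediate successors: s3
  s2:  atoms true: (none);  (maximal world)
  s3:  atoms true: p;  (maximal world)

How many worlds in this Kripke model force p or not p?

3

s0: does not force it — s0 does not force p or not p: neither disjunct is forced at s0.
s1: forces it.
s2: forces it.
s3: forces it.
Worlds forcing the formula: {s1, s2, s3}.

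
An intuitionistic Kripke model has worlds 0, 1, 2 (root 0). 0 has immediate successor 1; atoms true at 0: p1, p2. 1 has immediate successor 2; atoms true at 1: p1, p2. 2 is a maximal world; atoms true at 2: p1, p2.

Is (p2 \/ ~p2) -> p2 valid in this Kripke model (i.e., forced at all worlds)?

0 ||- (p2 \/ ~p2) -> p2: every world accessible from 0 that forces p2 \/ ~p2 (namely 0, 1, 2) also forces p2.
Since the root 0 forces (p2 \/ ~p2) -> p2 and forcing is persistent (monotone upward), every world forces it.

Yes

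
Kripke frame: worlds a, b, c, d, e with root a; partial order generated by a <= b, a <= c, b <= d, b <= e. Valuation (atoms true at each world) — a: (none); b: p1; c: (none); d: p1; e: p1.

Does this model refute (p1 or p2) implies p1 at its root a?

No

a forces (p1 or p2) implies p1: every world accessible from a that forces p1 or p2 (namely b, d, e) also forces p1.
So the root a forces (p1 or p2) implies p1; the model is not a countermodel.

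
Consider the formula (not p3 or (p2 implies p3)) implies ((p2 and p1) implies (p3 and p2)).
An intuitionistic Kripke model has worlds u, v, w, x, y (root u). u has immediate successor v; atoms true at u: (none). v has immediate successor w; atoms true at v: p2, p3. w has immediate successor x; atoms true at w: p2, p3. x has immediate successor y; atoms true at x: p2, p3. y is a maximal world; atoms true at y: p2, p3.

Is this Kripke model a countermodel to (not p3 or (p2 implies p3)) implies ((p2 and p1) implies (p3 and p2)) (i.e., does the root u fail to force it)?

No

u forces (not p3 or (p2 implies p3)) implies ((p2 and p1) implies (p3 and p2)): every world accessible from u that forces not p3 or (p2 implies p3) (namely u, v, w, x, y) also forces (p2 and p1) implies (p3 and p2).
So the root u forces (not p3 or (p2 implies p3)) implies ((p2 and p1) implies (p3 and p2)); the model is not a countermodel.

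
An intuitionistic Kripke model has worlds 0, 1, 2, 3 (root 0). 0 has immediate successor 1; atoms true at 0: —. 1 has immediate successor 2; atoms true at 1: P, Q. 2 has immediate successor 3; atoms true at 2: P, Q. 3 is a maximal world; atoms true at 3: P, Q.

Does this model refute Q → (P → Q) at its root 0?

No

0 ⊩ Q → (P → Q): every world accessible from 0 that forces Q (namely 1, 2, 3) also forces P → Q.
So the root 0 forces Q → (P → Q); the model is not a countermodel.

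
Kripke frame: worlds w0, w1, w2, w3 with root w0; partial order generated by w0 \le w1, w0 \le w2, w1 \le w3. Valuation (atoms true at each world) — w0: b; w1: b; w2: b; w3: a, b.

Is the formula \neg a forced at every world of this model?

Not every world: w0 \nVdash \neg a.
w0 \nVdash \neg a since w3 is accessible from w0 and w3 \Vdash a.

No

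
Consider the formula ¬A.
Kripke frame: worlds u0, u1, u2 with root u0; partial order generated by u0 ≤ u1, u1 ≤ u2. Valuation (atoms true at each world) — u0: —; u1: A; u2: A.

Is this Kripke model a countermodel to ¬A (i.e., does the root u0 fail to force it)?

Yes

u0 ⊮ ¬A since u1 is accessible from u0 and u1 ⊩ A.
So the root u0 does not force ¬A; the model is a countermodel.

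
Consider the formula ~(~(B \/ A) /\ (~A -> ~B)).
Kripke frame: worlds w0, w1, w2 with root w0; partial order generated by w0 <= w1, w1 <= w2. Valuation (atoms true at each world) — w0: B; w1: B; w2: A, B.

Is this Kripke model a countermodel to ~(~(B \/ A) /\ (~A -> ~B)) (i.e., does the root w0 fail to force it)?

No

w0 ||- ~(~(B \/ A) /\ (~A -> ~B)): no world accessible from w0 forces ~(B \/ A) /\ (~A -> ~B).
So the root w0 forces ~(~(B \/ A) /\ (~A -> ~B)); the model is not a countermodel.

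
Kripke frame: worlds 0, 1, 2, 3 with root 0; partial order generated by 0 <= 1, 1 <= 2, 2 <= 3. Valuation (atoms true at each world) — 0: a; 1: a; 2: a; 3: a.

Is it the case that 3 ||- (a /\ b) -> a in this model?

Yes

3 ||- (a /\ b) -> a vacuously: no world accessible from 3 forces the antecedent a /\ b.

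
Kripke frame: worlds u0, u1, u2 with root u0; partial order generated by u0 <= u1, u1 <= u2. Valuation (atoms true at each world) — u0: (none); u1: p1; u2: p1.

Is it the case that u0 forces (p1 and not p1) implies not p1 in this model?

Yes

u0 forces (p1 and not p1) implies not p1 vacuously: no world accessible from u0 forces the antecedent p1 and not p1.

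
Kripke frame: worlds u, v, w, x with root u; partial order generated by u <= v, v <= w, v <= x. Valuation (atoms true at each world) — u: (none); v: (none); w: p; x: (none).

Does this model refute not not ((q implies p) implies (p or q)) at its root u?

u does not force not not ((q implies p) implies (p or q)) since x is accessible from u and x forces not ((q implies p) implies (p or q)).
x forces not ((q implies p) implies (p or q)): no world accessible from x forces (q implies p) implies (p or q).
So the root u does not force not not ((q implies p) implies (p or q)); the model is a countermodel.

Yes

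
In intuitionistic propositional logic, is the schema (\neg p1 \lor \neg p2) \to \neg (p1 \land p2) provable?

This is a constructively valid De Morgan direction (disjunction of negations to negated conjunction), which is intuitionistically derivable.
If \neg p1 holds at a world then no accessible world forces p1, hence none forces p1 \land p2; likewise for \neg p2.

Yes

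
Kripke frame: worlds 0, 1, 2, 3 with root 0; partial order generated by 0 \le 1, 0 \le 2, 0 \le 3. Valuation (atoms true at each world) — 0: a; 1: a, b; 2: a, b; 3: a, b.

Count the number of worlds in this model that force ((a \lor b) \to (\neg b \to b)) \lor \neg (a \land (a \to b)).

0: forces it.
1: forces it.
2: forces it.
3: forces it.
Worlds forcing the formula: {0, 1, 2, 3}.

4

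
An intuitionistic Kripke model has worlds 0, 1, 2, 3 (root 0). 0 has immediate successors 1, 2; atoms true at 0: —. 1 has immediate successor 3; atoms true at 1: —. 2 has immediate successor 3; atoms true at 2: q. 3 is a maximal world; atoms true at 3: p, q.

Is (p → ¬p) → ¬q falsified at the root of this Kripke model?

0 ⊩ (p → ¬p) → ¬q vacuously: no world accessible from 0 forces the antecedent p → ¬p.
So the root 0 forces (p → ¬p) → ¬q; the model is not a countermodel.

No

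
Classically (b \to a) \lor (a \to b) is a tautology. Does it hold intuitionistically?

No

This is the Gödel–Dummett linearity axiom, which is not intuitionistically valid.
A Kripke countermodel: worlds s0, s1, s2; order generated by s0 \le s1, s0 \le s2; atoms true at each world — s0:{}; s1:{b}; s2:{a}.
s0 \nVdash (b \to a) \lor (a \to b): neither disjunct is forced at s0.
s0 \nVdash b \to a: at the accessible world s1, s1 \Vdash b but s1 \nVdash a.
s1 lacks atom a, so s1 \nVdash a.
So the root s0 does not force the formula.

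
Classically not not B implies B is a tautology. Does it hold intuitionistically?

This is double-negation elimination, which is not intuitionistically valid.
A Kripke countermodel: worlds s0, s1; order generated by s0 <= s1; atoms true at each world — s0:{}; s1:{B}.
s0 does not force not not B implies B: already at s0 itself, s0 forces not not B but s0 does not force B.
s0 lacks atom B, so s0 does not force B.
So the root s0 does not force the formula.

No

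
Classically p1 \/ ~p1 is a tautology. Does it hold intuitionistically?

No

This is the law of excluded middle, which is not intuitionistically valid.
A Kripke countermodel: worlds u, v; order generated by u <= v; atoms true at each world — u:{}; v:{p1}.
u ||-/- p1 \/ ~p1: neither disjunct is forced at u.
u lacks atom p1, so u ||-/- p1.
So the root u does not force the formula.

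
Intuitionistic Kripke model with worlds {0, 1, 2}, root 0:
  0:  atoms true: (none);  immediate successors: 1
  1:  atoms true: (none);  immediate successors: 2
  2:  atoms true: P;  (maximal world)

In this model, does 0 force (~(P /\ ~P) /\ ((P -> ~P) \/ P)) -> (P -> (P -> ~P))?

No

0 ||-/- (~(P /\ ~P) /\ ((P -> ~P) \/ P)) -> (P -> (P -> ~P)): at the accessible world 2, 2 ||- ~(P /\ ~P) /\ ((P -> ~P) \/ P) but 2 ||-/- P -> (P -> ~P).
2 ||-/- P -> (P -> ~P): already at 2 itself, 2 ||- P but 2 ||-/- P -> ~P.
2 ||-/- P -> ~P: already at 2 itself, 2 ||- P but 2 ||-/- ~P.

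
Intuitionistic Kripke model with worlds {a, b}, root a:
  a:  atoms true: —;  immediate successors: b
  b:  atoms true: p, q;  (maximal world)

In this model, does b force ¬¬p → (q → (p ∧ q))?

b ⊩ ¬¬p → (q → (p ∧ q)): every world accessible from b that forces ¬¬p (namely b) also forces q → (p ∧ q).

Yes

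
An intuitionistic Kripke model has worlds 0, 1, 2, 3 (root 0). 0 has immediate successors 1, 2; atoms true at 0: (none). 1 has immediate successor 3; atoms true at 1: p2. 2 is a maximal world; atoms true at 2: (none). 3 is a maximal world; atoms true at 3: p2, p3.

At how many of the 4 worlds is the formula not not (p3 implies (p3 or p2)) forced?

4

0: forces it.
1: forces it.
2: forces it.
3: forces it.
Worlds forcing the formula: {0, 1, 2, 3}.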